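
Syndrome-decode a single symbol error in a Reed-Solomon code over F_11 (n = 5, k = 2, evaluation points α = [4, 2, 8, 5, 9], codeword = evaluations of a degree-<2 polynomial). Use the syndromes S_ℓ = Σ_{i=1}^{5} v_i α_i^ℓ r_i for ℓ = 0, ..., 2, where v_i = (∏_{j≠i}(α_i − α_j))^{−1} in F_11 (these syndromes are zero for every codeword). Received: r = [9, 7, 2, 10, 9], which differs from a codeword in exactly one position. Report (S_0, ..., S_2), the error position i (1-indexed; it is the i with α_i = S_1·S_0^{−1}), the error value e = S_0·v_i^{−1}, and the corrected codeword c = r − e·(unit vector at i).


S = (9, 4, 3), error at position 5, error magnitude e = 6, c = [9, 7, 2, 10, 3].

Step 1: column multipliers v_i = (∏_{j≠i}(α_i − α_j))^{−1} mod 11.
  i = 1 (α = 4): (4−2)(4−8)(4−5)(4−9) = 2·(−4)·(−1)·(−5) = −40 ≡ 4, so v_1 = 4^{−1} = 3 (mod 11).
  i = 2 (α = 2): (2−4)(2−8)(2−5)(2−9) = (−2)·(−6)·(−3)·(−7) = 252 ≡ 10, so v_2 = 10^{−1} = 10 (mod 11).
  i = 3 (α = 8): (8−4)(8−2)(8−5)(8−9) = 4·6·3·(−1) = −72 ≡ 5, so v_3 = 5^{−1} = 9 (mod 11).
  i = 4 (α = 5): (5−4)(5−2)(5−8)(5−9) = 1·3·(−3)·(−4) = 36 ≡ 3, so v_4 = 3^{−1} = 4 (mod 11).
  i = 5 (α = 9): (9−4)(9−2)(9−8)(9−5) = 5·7·1·4 = 140 ≡ 8, so v_5 = 8^{−1} = 7 (mod 11).
  v = [3, 10, 9, 4, 7].
Step 2: syndromes of r = [9, 7, 2, 10, 9] (all sums mod 11).
  S_0 = Σ v_i r_i = 3·9 + 10·7 + 9·2 + 4·10 + 7·9 = 218 ≡ 9.
  S_1 = Σ v_i α_i r_i = 3·4·9 + 10·2·7 + 9·8·2 + 4·5·10 + 7·9·9 = 1159 ≡ 4.
  α_i^2 mod 11 = [5, 4, 9, 3, 4].
  S_2 = Σ v_i α_i^2 r_i = 3·5·9 + 10·4·7 + 9·9·2 + 4·3·10 + 7·4·9 = 949 ≡ 3.
  S = (9, 4, 3) ≠ 0, so r is not a codeword (an error is present).
Step 3: locate the error. For a single error e at position i, S_ℓ = v_i·e·α_i^ℓ, so α_err = S_1/S_0.
  S_0^{−1} = 9^{−1} = 5 (mod 11), so α_err = 4·5 = 20 ≡ 9 = α_5. Error position i = 5.
  Consistency check: S_2/S_1 = 3·3 = 9 ≡ 9 = α_err ✓ (single-error assumption holds).
Step 4: error magnitude e = S_0/v_5 = S_0·∏_{j≠5}(α_5 − α_j) = 9·8 = 72 ≡ 6 (mod 11).
Step 5: correct position 5: c_5 = r_5 − e = 9 − 6 ≡ 3 (mod 11). Hence c = [9, 7, 2, 10, 3].
  Check: interpolating c through the α_i gives m(x) = 5 + 1·x (degree < 2) with m(α_i) = c_i for every i, so c is indeed a codeword.


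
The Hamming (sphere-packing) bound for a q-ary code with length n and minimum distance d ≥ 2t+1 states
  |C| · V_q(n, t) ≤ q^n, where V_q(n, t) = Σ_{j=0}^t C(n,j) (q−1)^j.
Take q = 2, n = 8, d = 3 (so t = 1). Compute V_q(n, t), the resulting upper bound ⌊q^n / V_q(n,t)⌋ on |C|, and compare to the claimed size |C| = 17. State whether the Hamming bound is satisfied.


V_q(n, t) = 9, q^n = 256, Hamming bound = 28, |C| = 17 ≤ bound (satisfied).

Step 1: Compute V_q(n, t) = Σ_{j=0}^1 C(n, j) (q−1)^j.
  j = 0: C(8,0)·(1)^0 = 1·1 = 1.
  j = 1: C(8,1)·(1)^1 = 8·1 = 8.
  V_q(n, t) = 1 + 8 = 9.
Step 2: q^n = 2^8 = 256.
Step 3: Hamming bound ⌊q^n / V_q(n,t)⌋ = ⌊256/9⌋ = 28.
Step 4: Compare |C| = 17 to 28: satisfied.
The claimed |C| lies below the Hamming bound.


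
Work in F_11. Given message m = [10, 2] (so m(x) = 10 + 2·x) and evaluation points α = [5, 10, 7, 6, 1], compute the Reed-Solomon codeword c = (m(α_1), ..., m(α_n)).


c = [9, 8, 2, 0, 1]

Message polynomial: m(x) = 10 + 2·x (mod 11).
For each evaluation point α_i, compute m(α_i) mod 11:
  α_1 = 5: Horner steps 2 → 9, so m(5) = 9.
  α_2 = 10: Horner steps 2 → 8, so m(10) = 8.
  α_3 = 7: Horner steps 2 → 2, so m(7) = 2.
  α_4 = 6: Horner steps 2 → 0, so m(6) = 0.
  α_5 = 1: Horner steps 2 → 1, so m(1) = 1.
Codeword c = [9, 8, 2, 0, 1] ∈ F_11^5.


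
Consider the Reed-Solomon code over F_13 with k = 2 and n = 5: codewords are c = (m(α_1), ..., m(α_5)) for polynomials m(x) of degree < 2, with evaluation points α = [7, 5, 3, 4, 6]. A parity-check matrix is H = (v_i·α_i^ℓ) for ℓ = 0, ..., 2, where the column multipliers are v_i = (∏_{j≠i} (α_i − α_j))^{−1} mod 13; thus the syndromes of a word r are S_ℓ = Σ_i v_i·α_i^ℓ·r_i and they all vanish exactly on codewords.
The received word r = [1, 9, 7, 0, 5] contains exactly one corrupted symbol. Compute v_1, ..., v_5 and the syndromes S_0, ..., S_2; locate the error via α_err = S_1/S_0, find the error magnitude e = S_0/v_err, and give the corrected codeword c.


S = (5, 2, 6), error at position 3, error magnitude e = 3, c = [1, 9, 4, 0, 5].

Step 1: column multipliers v_i = (∏_{j≠i}(α_i − α_j))^{−1} mod 13.
  i = 1 (α = 7): (7−5)(7−3)(7−4)(7−6) = 2·4·3·1 = 24 ≡ 11, so v_1 = 11^{−1} = 6 (mod 13).
  i = 2 (α = 5): (5−7)(5−3)(5−4)(5−6) = (−2)·2·1·(−1) = 4 ≡ 4, so v_2 = 4^{−1} = 10 (mod 13).
  i = 3 (α = 3): (3−7)(3−5)(3−4)(3−6) = (−4)·(−2)·(−1)·(−3) = 24 ≡ 11, so v_3 = 11^{−1} = 6 (mod 13).
  i = 4 (α = 4): (4−7)(4−5)(4−3)(4−6) = (−3)·(−1)·1·(−2) = −6 ≡ 7, so v_4 = 7^{−1} = 2 (mod 13).
  i = 5 (α = 6): (6−7)(6−5)(6−3)(6−4) = (−1)·1·3·2 = −6 ≡ 7, so v_5 = 7^{−1} = 2 (mod 13).
  v = [6, 10, 6, 2, 2].
Step 2: syndromes of r = [1, 9, 7, 0, 5] (all sums mod 13).
  S_0 = Σ v_i r_i = 6·1 + 10·9 + 6·7 + 2·0 + 2·5 = 148 ≡ 5.
  S_1 = Σ v_i α_i r_i = 6·7·1 + 10·5·9 + 6·3·7 + 2·4·0 + 2·6·5 = 678 ≡ 2.
  α_i^2 mod 13 = [10, 12, 9, 3, 10].
  S_2 = Σ v_i α_i^2 r_i = 6·10·1 + 10·12·9 + 6·9·7 + 2·3·0 + 2·10·5 = 1618 ≡ 6.
  S = (5, 2, 6) ≠ 0, so r is not a codeword (an error is present).
Step 3: locate the error. For a single error e at position i, S_ℓ = v_i·e·α_i^ℓ, so α_err = S_1/S_0.
  S_0^{−1} = 5^{−1} = 8 (mod 13), so α_err = 2·8 = 16 ≡ 3 = α_3. Error position i = 3.
  Consistency check: S_2/S_1 = 6·7 = 42 ≡ 3 = α_err ✓ (single-error assumption holds).
Step 4: error magnitude e = S_0/v_3 = S_0·∏_{j≠3}(α_3 − α_j) = 5·11 = 55 ≡ 3 (mod 13).
Step 5: correct position 3: c_3 = r_3 − e = 7 − 3 ≡ 4 (mod 13). Hence c = [1, 9, 4, 0, 5].
  Check: interpolating c through the α_i gives m(x) = 3 + 9·x (degree < 2) with m(α_i) = c_i for every i, so c is indeed a codeword.


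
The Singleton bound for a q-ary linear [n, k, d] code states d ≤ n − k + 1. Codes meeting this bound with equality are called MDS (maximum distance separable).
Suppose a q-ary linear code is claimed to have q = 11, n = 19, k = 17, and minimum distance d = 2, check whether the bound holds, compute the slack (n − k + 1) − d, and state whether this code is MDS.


Singleton RHS = n − k + 1 = 3, slack = 1, bound satisfied, not MDS.

Singleton bound: d ≤ n − k + 1.
Here n = 19, k = 17, so n − k + 1 = 3.
Given d = 2, check d ≤ 3: YES.
Slack = (n − k + 1) − d = 1.
The code is NOT MDS (slack = 1 > 0).
Description: the claimed parameters are [19, 17, 2]_11; such a code would be non-MDS.


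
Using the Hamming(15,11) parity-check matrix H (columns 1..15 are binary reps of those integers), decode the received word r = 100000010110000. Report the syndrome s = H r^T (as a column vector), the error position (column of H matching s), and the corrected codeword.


s = (1, 0, 0, 0)^T, error position = 8, corrected codeword c = 100000000110000

Compute s = H r^T mod 2 one row at a time:
  s_1 = 1 + 0 + 1 + 1 + 0 + 0 + 0 + 0 = 3 ≡ 1 (mod 2).
  s_2 = 0 + 0 + 0 + 0 + 0 + 0 + 0 + 0 = 0 ≡ 0 (mod 2).
  s_3 = 0 + 0 + 0 + 0 + 1 + 1 + 0 + 0 = 2 ≡ 0 (mod 2).
  s_4 = 1 + 0 + 0 + 0 + 0 + 1 + 0 + 0 = 2 ≡ 0 (mod 2).
s = (1, 0, 0, 0)^T — this equals column 8 of H (binary 1000), so error is at position 8.
Correct: flip bit 8 of r = 100000010110000 to get c = 100000000110000.


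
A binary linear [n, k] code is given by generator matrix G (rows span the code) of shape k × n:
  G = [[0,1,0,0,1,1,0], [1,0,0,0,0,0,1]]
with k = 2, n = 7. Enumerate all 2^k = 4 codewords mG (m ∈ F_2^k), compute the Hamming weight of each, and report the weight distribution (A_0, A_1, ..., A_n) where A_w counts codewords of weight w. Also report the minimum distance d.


Weight distribution: A_0 = 1, A_2 = 1, A_3 = 1, A_5 = 1. Minimum distance d = 2.

Enumerate all 2^2 = 4 messages m ∈ F_2^2.
For each, compute codeword c = mG in F_2^7, then tally its weight.
  m = 00 → c = 0000000, weight = 0.
  m = 10 → c = 0100110, weight = 3.
  m = 01 → c = 1000001, weight = 2.
  m = 11 → c = 1100111, weight = 5.
Tally weights:
  weight 0: 1 codewords.
  weight 2: 1 codewords.
  weight 3: 1 codewords.
  weight 5: 1 codewords.
Minimum distance d = smallest w > 0 with A_w > 0 = 2.
Sanity: Σ A_w = 4 = 2^2 = 4 ✓.


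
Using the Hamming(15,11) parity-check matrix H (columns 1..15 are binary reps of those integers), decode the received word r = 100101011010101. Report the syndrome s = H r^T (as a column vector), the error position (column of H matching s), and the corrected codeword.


s = (1, 0, 1, 1)^T, error position = 11, corrected codeword c = 100101011000101

Compute s = H r^T mod 2 one row at a time:
  s_1 = 1 + 1 + 0 + 1 + 0 + 1 + 0 + 1 = 5 ≡ 1 (mod 2).
  s_2 = 1 + 0 + 1 + 0 + 0 + 1 + 0 + 1 = 4 ≡ 0 (mod 2).
  s_3 = 0 + 0 + 1 + 0 + 0 + 1 + 0 + 1 = 3 ≡ 1 (mod 2).
  s_4 = 1 + 0 + 0 + 0 + 1 + 1 + 1 + 1 = 5 ≡ 1 (mod 2).
s = (1, 0, 1, 1)^T — this equals column 11 of H (binary 1011), so error is at position 11.
Correct: flip bit 11 of r = 100101011010101 to get c = 100101011000101.


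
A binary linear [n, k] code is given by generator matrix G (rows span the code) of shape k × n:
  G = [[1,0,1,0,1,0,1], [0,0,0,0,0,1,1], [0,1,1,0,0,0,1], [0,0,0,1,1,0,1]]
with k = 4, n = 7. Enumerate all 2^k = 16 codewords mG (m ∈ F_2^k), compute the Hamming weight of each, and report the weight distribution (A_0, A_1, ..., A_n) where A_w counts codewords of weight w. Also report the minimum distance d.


Weight distribution: A_0 = 1, A_2 = 1, A_3 = 6, A_4 = 5, A_5 = 2, A_6 = 1. Minimum distance d = 2.

Enumerate all 2^4 = 16 messages m ∈ F_2^4.
For each, compute codeword c = mG in F_2^7, then tally its weight.
  m = 0000 → c = 0000000, weight = 0.
  m = 1000 → c = 1010101, weight = 4.
  m = 0100 → c = 0000011, weight = 2.
  m = 1100 → c = 1010110, weight = 4.
  m = 0010 → c = 0110001, weight = 3.
  m = 1010 → c = 1100100, weight = 3.
  m = 0110 → c = 0110010, weight = 3.
  m = 1110 → c = 1100111, weight = 5.
  m = 0001 → c = 0001101, weight = 3.
  m = 1001 → c = 1011000, weight = 3.
  m = 0101 → c = 0001110, weight = 3.
  m = 1101 → c = 1011011, weight = 5.
  m = 0011 → c = 0111100, weight = 4.
  m = 1011 → c = 1101001, weight = 4.
  m = 0111 → c = 0111111, weight = 6.
  m = 1111 → c = 1101010, weight = 4.
Tally weights:
  weight 0: 1 codewords.
  weight 2: 1 codewords.
  weight 3: 6 codewords.
  weight 4: 5 codewords.
  weight 5: 2 codewords.
  weight 6: 1 codewords.
Minimum distance d = smallest w > 0 with A_w > 0 = 2.
Sanity: Σ A_w = 16 = 2^4 = 16 ✓.


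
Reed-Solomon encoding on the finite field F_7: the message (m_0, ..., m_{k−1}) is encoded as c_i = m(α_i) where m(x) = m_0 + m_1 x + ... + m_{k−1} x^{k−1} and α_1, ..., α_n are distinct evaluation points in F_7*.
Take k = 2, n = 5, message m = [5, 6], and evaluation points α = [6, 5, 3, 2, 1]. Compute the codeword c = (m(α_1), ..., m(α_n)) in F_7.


c = [6, 0, 2, 3, 4]

Message polynomial: m(x) = 5 + 6·x (mod 7).
For each evaluation point α_i, compute m(α_i) mod 7:
  α_1 = 6: Horner steps 6 → 6, so m(6) = 6.
  α_2 = 5: Horner steps 6 → 0, so m(5) = 0.
  α_3 = 3: Horner steps 6 → 2, so m(3) = 2.
  α_4 = 2: Horner steps 6 → 3, so m(2) = 3.
  α_5 = 1: Horner steps 6 → 4, so m(1) = 4.
Codeword c = [6, 0, 2, 3, 4] ∈ F_7^5.


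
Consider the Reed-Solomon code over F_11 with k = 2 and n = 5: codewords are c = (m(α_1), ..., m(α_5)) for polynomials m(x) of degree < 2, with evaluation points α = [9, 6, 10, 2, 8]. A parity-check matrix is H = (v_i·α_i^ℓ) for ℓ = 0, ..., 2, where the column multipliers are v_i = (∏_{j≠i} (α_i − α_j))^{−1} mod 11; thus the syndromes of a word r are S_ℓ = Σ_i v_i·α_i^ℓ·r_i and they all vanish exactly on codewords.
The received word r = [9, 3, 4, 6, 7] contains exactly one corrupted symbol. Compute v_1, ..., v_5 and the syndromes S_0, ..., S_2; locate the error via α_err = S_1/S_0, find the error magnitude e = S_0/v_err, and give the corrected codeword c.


S = (9, 2, 9), error at position 3, error magnitude e = 4, c = [9, 3, 0, 6, 7].

Step 1: column multipliers v_i = (∏_{j≠i}(α_i − α_j))^{−1} mod 11.
  i = 1 (α = 9): (9−6)(9−10)(9−2)(9−8) = 3·(−1)·7·1 = −21 ≡ 1, so v_1 = 1^{−1} = 1 (mod 11).
  i = 2 (α = 6): (6−9)(6−10)(6−2)(6−8) = (−3)·(−4)·4·(−2) = −96 ≡ 3, so v_2 = 3^{−1} = 4 (mod 11).
  i = 3 (α = 10): (10−9)(10−6)(10−2)(10−8) = 1·4·8·2 = 64 ≡ 9, so v_3 = 9^{−1} = 5 (mod 11).
  i = 4 (α = 2): (2−9)(2−6)(2−10)(2−8) = (−7)·(−4)·(−8)·(−6) = 1344 ≡ 2, so v_4 = 2^{−1} = 6 (mod 11).
  i = 5 (α = 8): (8−9)(8−6)(8−10)(8−2) = (−1)·2·(−2)·6 = 24 ≡ 2, so v_5 = 2^{−1} = 6 (mod 11).
  v = [1, 4, 5, 6, 6].
Step 2: syndromes of r = [9, 3, 4, 6, 7] (all sums mod 11).
  S_0 = Σ v_i r_i = 1·9 + 4·3 + 5·4 + 6·6 + 6·7 = 119 ≡ 9.
  S_1 = Σ v_i α_i r_i = 1·9·9 + 4·6·3 + 5·10·4 + 6·2·6 + 6·8·7 = 761 ≡ 2.
  α_i^2 mod 11 = [4, 3, 1, 4, 9].
  S_2 = Σ v_i α_i^2 r_i = 1·4·9 + 4·3·3 + 5·1·4 + 6·4·6 + 6·9·7 = 614 ≡ 9.
  S = (9, 2, 9) ≠ 0, so r is not a codeword (an error is present).
Step 3: locate the error. For a single error e at position i, S_ℓ = v_i·e·α_i^ℓ, so α_err = S_1/S_0.
  S_0^{−1} = 9^{−1} = 5 (mod 11), so α_err = 2·5 = 10 ≡ 10 = α_3. Error position i = 3.
  Consistency check: S_2/S_1 = 9·6 = 54 ≡ 10 = α_err ✓ (single-error assumption holds).
Step 4: error magnitude e = S_0/v_3 = S_0·∏_{j≠3}(α_3 − α_j) = 9·9 = 81 ≡ 4 (mod 11).
Step 5: correct position 3: c_3 = r_3 − e = 4 − 4 ≡ 0 (mod 11). Hence c = [9, 3, 0, 6, 7].
  Check: interpolating c through the α_i gives m(x) = 2 + 2·x (degree < 2) with m(α_i) = c_i for every i, so c is indeed a codeword.


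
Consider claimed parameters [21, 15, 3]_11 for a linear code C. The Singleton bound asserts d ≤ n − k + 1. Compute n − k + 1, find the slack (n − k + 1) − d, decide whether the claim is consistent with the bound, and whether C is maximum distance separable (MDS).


Singleton RHS = n − k + 1 = 7, slack = 4, bound satisfied, not MDS.

Singleton bound: d ≤ n − k + 1.
Here n = 21, k = 15, so n − k + 1 = 7.
Given d = 3, check d ≤ 7: YES.
Slack = (n − k + 1) − d = 4.
The code is NOT MDS (slack = 4 > 0).
Description: the claimed parameters are [21, 15, 3]_11; such a code would be non-MDS.


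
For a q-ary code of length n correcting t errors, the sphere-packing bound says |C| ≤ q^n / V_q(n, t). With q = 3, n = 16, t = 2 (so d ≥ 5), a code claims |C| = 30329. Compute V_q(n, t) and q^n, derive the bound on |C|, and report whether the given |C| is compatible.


V_q(n, t) = 513, q^n = 43046721, Hamming bound = 83911, |C| = 30329 ≤ bound (satisfied).

Step 1: Compute V_q(n, t) = Σ_{j=0}^2 C(n, j) (q−1)^j.
  j = 0: C(16,0)·(2)^0 = 1·1 = 1.
  j = 1: C(16,1)·(2)^1 = 16·2 = 32.
  j = 2: C(16,2)·(2)^2 = 120·4 = 480.
  V_q(n, t) = 1 + 32 + 480 = 513.
Step 2: q^n = 3^16 = 43046721.
Step 3: Hamming bound ⌊q^n / V_q(n,t)⌋ = ⌊43046721/513⌋ = 83911.
Step 4: Compare |C| = 30329 to 83911: satisfied.
The claimed |C| lies below the Hamming bound.


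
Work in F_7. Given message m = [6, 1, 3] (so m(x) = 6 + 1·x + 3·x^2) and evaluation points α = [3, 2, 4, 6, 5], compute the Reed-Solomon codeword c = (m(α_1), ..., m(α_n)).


c = [1, 6, 2, 1, 2]

Message polynomial: m(x) = 6 + 1·x + 3·x^2 (mod 7).
For each evaluation point α_i, compute m(α_i) mod 7:
  α_1 = 3: Horner steps 3 → 3 → 1, so m(3) = 1.
  α_2 = 2: Horner steps 3 → 0 → 6, so m(2) = 6.
  α_3 = 4: Horner steps 3 → 6 → 2, so m(4) = 2.
  α_4 = 6: Horner steps 3 → 5 → 1, so m(6) = 1.
  α_5 = 5: Horner steps 3 → 2 → 2, so m(5) = 2.
Codeword c = [1, 6, 2, 1, 2] ∈ F_7^5.


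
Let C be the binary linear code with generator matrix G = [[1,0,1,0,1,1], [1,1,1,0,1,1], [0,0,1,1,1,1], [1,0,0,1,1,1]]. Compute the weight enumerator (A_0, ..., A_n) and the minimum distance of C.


Weight distribution: A_0 = 1, A_1 = 1, A_2 = 4, A_3 = 4, A_4 = 3, A_5 = 3. Minimum distance d = 1.

Enumerate all 2^4 = 16 messages m ∈ F_2^4.
For each, compute codeword c = mG in F_2^6, then tally its weight.
  m = 0000 → c = 000000, weight = 0.
  m = 1000 → c = 101011, weight = 4.
  m = 0100 → c = 111011, weight = 5.
  m = 1100 → c = 010000, weight = 1.
  m = 0010 → c = 001111, weight = 4.
  m = 1010 → c = 100100, weight = 2.
  m = 0110 → c = 110100, weight = 3.
  m = 1110 → c = 011111, weight = 5.
  m = 0001 → c = 100111, weight = 4.
  m = 1001 → c = 001100, weight = 2.
  m = 0101 → c = 011100, weight = 3.
  m = 1101 → c = 110111, weight = 5.
  m = 0011 → c = 101000, weight = 2.
  m = 1011 → c = 000011, weight = 2.
  m = 0111 → c = 010011, weight = 3.
  m = 1111 → c = 111000, weight = 3.
Tally weights:
  weight 0: 1 codewords.
  weight 1: 1 codewords.
  weight 2: 4 codewords.
  weight 3: 4 codewords.
  weight 4: 3 codewords.
  weight 5: 3 codewords.
Minimum distance d = smallest w > 0 with A_w > 0 = 1.
Sanity: Σ A_w = 16 = 2^4 = 16 ✓.


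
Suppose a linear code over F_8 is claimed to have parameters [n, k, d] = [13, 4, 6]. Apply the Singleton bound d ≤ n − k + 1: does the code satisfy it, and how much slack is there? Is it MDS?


Singleton RHS = n − k + 1 = 10, slack = 4, bound satisfied, not MDS.

Singleton bound: d ≤ n − k + 1.
Here n = 13, k = 4, so n − k + 1 = 10.
Given d = 6, check d ≤ 10: YES.
Slack = (n − k + 1) − d = 4.
The code is NOT MDS (slack = 4 > 0).
Description: the claimed parameters are [13, 4, 6]_8; such a code would be non-MDS.


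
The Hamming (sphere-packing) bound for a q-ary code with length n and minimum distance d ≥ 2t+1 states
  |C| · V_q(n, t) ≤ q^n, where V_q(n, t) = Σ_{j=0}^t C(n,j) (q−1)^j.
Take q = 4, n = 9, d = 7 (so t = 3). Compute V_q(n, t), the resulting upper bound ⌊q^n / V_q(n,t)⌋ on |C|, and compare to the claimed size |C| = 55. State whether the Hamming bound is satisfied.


V_q(n, t) = 2620, q^n = 262144, Hamming bound = 100, |C| = 55 ≤ bound (satisfied).

Step 1: Compute V_q(n, t) = Σ_{j=0}^3 C(n, j) (q−1)^j.
  j = 0: C(9,0)·(3)^0 = 1·1 = 1.
  j = 1: C(9,1)·(3)^1 = 9·3 = 27.
  j = 2: C(9,2)·(3)^2 = 36·9 = 324.
  j = 3: C(9,3)·(3)^3 = 84·27 = 2268.
  V_q(n, t) = 1 + 27 + 324 + 2268 = 2620.
Step 2: q^n = 4^9 = 262144.
Step 3: Hamming bound ⌊q^n / V_q(n,t)⌋ = ⌊262144/2620⌋ = 100.
Step 4: Compare |C| = 55 to 100: satisfied.
The claimed |C| lies below the Hamming bound.


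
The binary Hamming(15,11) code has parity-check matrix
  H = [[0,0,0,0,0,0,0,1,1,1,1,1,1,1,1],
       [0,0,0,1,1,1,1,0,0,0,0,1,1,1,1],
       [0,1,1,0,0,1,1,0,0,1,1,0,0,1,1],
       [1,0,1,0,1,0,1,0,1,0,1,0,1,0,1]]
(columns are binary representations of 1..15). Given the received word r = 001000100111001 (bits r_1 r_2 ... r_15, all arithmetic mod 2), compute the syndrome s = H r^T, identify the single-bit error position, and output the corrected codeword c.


s = (0, 1, 1, 0)^T, error position = 6, corrected codeword c = 001001100111001

Compute s = H r^T mod 2 one row at a time:
  s_1 = 0 + 0 + 1 + 1 + 1 + 0 + 0 + 1 = 4 ≡ 0 (mod 2).
  s_2 = 0 + 0 + 0 + 1 + 1 + 0 + 0 + 1 = 3 ≡ 1 (mod 2).
  s_3 = 0 + 1 + 0 + 1 + 1 + 1 + 0 + 1 = 5 ≡ 1 (mod 2).
  s_4 = 0 + 1 + 0 + 1 + 0 + 1 + 0 + 1 = 4 ≡ 0 (mod 2).
s = (0, 1, 1, 0)^T — this equals column 6 of H (binary 0110), so error is at position 6.
Correct: flip bit 6 of r = 001000100111001 to get c = 001001100111001.


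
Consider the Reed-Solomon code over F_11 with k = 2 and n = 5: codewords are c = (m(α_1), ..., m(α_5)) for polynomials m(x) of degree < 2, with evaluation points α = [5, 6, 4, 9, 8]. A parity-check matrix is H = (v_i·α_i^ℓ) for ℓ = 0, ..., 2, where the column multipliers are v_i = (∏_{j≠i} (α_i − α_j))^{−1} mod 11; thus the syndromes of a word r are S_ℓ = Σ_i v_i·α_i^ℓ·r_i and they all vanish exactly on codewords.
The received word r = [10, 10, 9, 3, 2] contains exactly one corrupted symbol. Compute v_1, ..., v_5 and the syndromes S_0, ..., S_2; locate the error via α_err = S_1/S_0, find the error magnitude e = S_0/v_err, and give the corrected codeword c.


S = (10, 5, 8), error at position 2, error magnitude e = 10, c = [10, 0, 9, 3, 2].

Step 1: column multipliers v_i = (∏_{j≠i}(α_i − α_j))^{−1} mod 11.
  i = 1 (α = 5): (5−6)(5−4)(5−9)(5−8) = (−1)·1·(−4)·(−3) = −12 ≡ 10, so v_1 = 10^{−1} = 10 (mod 11).
  i = 2 (α = 6): (6−5)(6−4)(6−9)(6−8) = 1·2·(−3)·(−2) = 12 ≡ 1, so v_2 = 1^{−1} = 1 (mod 11).
  i = 3 (α = 4): (4−5)(4−6)(4−9)(4−8) = (−1)·(−2)·(−5)·(−4) = 40 ≡ 7, so v_3 = 7^{−1} = 8 (mod 11).
  i = 4 (α = 9): (9−5)(9−6)(9−4)(9−8) = 4·3·5·1 = 60 ≡ 5, so v_4 = 5^{−1} = 9 (mod 11).
  i = 5 (α = 8): (8−5)(8−6)(8−4)(8−9) = 3·2·4·(−1) = −24 ≡ 9, so v_5 = 9^{−1} = 5 (mod 11).
  v = [10, 1, 8, 9, 5].
Step 2: syndromes of r = [10, 10, 9, 3, 2] (all sums mod 11).
  S_0 = Σ v_i r_i = 10·10 + 1·10 + 8·9 + 9·3 + 5·2 = 219 ≡ 10.
  S_1 = Σ v_i α_i r_i = 10·5·10 + 1·6·10 + 8·4·9 + 9·9·3 + 5·8·2 = 1171 ≡ 5.
  α_i^2 mod 11 = [3, 3, 5, 4, 9].
  S_2 = Σ v_i α_i^2 r_i = 10·3·10 + 1·3·10 + 8·5·9 + 9·4·3 + 5·9·2 = 888 ≡ 8.
  S = (10, 5, 8) ≠ 0, so r is not a codeword (an error is present).
Step 3: locate the error. For a single error e at position i, S_ℓ = v_i·e·α_i^ℓ, so α_err = S_1/S_0.
  S_0^{−1} = 10^{−1} = 10 (mod 11), so α_err = 5·10 = 50 ≡ 6 = α_2. Error position i = 2.
  Consistency check: S_2/S_1 = 8·9 = 72 ≡ 6 = α_err ✓ (single-error assumption holds).
Step 4: error magnitude e = S_0/v_2 = S_0·∏_{j≠2}(α_2 − α_j) = 10·1 = 10 ≡ 10 (mod 11).
Step 5: correct position 2: c_2 = r_2 − e = 10 − 10 ≡ 0 (mod 11). Hence c = [10, 0, 9, 3, 2].
  Check: interpolating c through the α_i gives m(x) = 5 + 1·x (degree < 2) with m(α_i) = c_i for every i, so c is indeed a codeword.


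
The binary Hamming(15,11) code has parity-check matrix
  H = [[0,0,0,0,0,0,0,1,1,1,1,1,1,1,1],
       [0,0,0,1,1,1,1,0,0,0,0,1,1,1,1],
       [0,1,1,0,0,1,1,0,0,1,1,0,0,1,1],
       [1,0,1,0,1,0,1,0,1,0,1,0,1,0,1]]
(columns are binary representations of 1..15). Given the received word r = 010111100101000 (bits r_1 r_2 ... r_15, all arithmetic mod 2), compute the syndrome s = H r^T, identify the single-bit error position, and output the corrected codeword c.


s = (0, 1, 0, 0)^T, error position = 4, corrected codeword c = 010011100101000

Compute s = H r^T mod 2 one row at a time:
  s_1 = 0 + 0 + 1 + 0 + 1 + 0 + 0 + 0 = 2 ≡ 0 (mod 2).
  s_2 = 1 + 1 + 1 + 1 + 1 + 0 + 0 + 0 = 5 ≡ 1 (mod 2).
  s_3 = 1 + 0 + 1 + 1 + 1 + 0 + 0 + 0 = 4 ≡ 0 (mod 2).
  s_4 = 0 + 0 + 1 + 1 + 0 + 0 + 0 + 0 = 2 ≡ 0 (mod 2).
s = (0, 1, 0, 0)^T — this equals column 4 of H (binary 0100), so error is at position 4.
Correct: flip bit 4 of r = 010111100101000 to get c = 010011100101000.


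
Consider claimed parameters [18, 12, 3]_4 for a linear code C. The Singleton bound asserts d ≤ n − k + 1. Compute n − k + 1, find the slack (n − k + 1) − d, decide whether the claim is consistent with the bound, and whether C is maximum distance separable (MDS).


Singleton RHS = n − k + 1 = 7, slack = 4, bound satisfied, not MDS.

Singleton bound: d ≤ n − k + 1.
Here n = 18, k = 12, so n − k + 1 = 7.
Given d = 3, check d ≤ 7: YES.
Slack = (n − k + 1) − d = 4.
The code is NOT MDS (slack = 4 > 0).
Description: the claimed parameters are [18, 12, 3]_4; such a code would be non-MDS.


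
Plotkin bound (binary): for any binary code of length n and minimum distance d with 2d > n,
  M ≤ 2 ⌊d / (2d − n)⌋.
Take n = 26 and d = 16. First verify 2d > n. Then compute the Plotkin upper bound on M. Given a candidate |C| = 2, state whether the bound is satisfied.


Plotkin bound M ≤ 4; given |C| = 2 ≤ bound (satisfied).

Check applicability: 2d = 32, n = 26.
2d − n = 6 > 0, so Plotkin applies.
Compute d/(2d−n) = 16/6 ≈ 2.6667.
⌊d/(2d−n)⌋ = 2.
Plotkin bound: M ≤ 2·2 = 4.
Given |C| = 2, check: satisfied.
This |C| is below the Plotkin bound.


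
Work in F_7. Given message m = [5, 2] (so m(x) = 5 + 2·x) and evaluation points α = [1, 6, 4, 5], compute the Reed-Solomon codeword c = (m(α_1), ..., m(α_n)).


c = [0, 3, 6, 1]

Message polynomial: m(x) = 5 + 2·x (mod 7).
For each evaluation point α_i, compute m(α_i) mod 7:
  α_1 = 1: Horner steps 2 → 0, so m(1) = 0.
  α_2 = 6: Horner steps 2 → 3, so m(6) = 3.
  α_3 = 4: Horner steps 2 → 6, so m(4) = 6.
  α_4 = 5: Horner steps 2 → 1, so m(5) = 1.
Codeword c = [0, 3, 6, 1] ∈ F_7^4.


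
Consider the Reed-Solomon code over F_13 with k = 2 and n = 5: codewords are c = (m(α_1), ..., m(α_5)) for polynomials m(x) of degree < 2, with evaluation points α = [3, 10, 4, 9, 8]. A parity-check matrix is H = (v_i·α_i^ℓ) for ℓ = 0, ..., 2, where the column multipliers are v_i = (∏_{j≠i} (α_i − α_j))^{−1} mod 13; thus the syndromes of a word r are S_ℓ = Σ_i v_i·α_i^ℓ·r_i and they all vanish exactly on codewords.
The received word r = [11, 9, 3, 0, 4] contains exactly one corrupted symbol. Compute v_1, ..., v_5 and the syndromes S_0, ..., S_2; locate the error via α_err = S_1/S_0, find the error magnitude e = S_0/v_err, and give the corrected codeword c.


S = (10, 1, 4), error at position 3, error magnitude e = 9, c = [11, 9, 7, 0, 4].

Step 1: column multipliers v_i = (∏_{j≠i}(α_i − α_j))^{−1} mod 13.
  i = 1 (α = 3): (3−10)(3−4)(3−9)(3−8) = (−7)·(−1)·(−6)·(−5) = 210 ≡ 2, so v_1 = 2^{−1} = 7 (mod 13).
  i = 2 (α = 10): (10−3)(10−4)(10−9)(10−8) = 7·6·1·2 = 84 ≡ 6, so v_2 = 6^{−1} = 11 (mod 13).
  i = 3 (α = 4): (4−3)(4−10)(4−9)(4−8) = 1·(−6)·(−5)·(−4) = −120 ≡ 10, so v_3 = 10^{−1} = 4 (mod 13).
  i = 4 (α = 9): (9−3)(9−10)(9−4)(9−8) = 6·(−1)·5·1 = −30 ≡ 9, so v_4 = 9^{−1} = 3 (mod 13).
  i = 5 (α = 8): (8−3)(8−10)(8−4)(8−9) = 5·(−2)·4·(−1) = 40 ≡ 1, so v_5 = 1^{−1} = 1 (mod 13).
  v = [7, 11, 4, 3, 1].
Step 2: syndromes of r = [11, 9, 3, 0, 4] (all sums mod 13).
  S_0 = Σ v_i r_i = 7·11 + 11·9 + 4·3 + 3·0 + 1·4 = 192 ≡ 10.
  S_1 = Σ v_i α_i r_i = 7·3·11 + 11·10·9 + 4·4·3 + 3·9·0 + 1·8·4 = 1301 ≡ 1.
  α_i^2 mod 13 = [9, 9, 3, 3, 12].
  S_2 = Σ v_i α_i^2 r_i = 7·9·11 + 11·9·9 + 4·3·3 + 3·3·0 + 1·12·4 = 1668 ≡ 4.
  S = (10, 1, 4) ≠ 0, so r is not a codeword (an error is present).
Step 3: locate the error. For a single error e at position i, S_ℓ = v_i·e·α_i^ℓ, so α_err = S_1/S_0.
  S_0^{−1} = 10^{−1} = 4 (mod 13), so α_err = 1·4 = 4 ≡ 4 = α_3. Error position i = 3.
  Consistency check: S_2/S_1 = 4·1 = 4 ≡ 4 = α_err ✓ (single-error assumption holds).
Step 4: error magnitude e = S_0/v_3 = S_0·∏_{j≠3}(α_3 − α_j) = 10·10 = 100 ≡ 9 (mod 13).
Step 5: correct position 3: c_3 = r_3 − e = 3 − 9 ≡ 7 (mod 13). Hence c = [11, 9, 7, 0, 4].
  Check: interpolating c through the α_i gives m(x) = 10 + 9·x (degree < 2) with m(α_i) = c_i for every i, so c is indeed a codeword.


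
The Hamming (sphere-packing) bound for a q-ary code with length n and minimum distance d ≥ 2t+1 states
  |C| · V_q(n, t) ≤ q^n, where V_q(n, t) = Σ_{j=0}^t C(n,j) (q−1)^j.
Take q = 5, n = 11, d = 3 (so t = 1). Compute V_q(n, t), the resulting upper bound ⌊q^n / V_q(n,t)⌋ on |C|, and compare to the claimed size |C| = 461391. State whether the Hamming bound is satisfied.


V_q(n, t) = 45, q^n = 48828125, Hamming bound = 1085069, |C| = 461391 ≤ bound (satisfied).

Step 1: Compute V_q(n, t) = Σ_{j=0}^1 C(n, j) (q−1)^j.
  j = 0: C(11,0)·(4)^0 = 1·1 = 1.
  j = 1: C(11,1)·(4)^1 = 11·4 = 44.
  V_q(n, t) = 1 + 44 = 45.
Step 2: q^n = 5^11 = 48828125.
Step 3: Hamming bound ⌊q^n / V_q(n,t)⌋ = ⌊48828125/45⌋ = 1085069.
Step 4: Compare |C| = 461391 to 1085069: satisfied.
The claimed |C| lies below the Hamming bound.


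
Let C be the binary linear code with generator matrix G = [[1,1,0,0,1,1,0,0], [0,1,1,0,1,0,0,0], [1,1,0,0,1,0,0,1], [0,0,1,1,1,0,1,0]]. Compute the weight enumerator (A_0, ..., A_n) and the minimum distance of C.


Weight distribution: A_0 = 1, A_2 = 1, A_3 = 4, A_4 = 3, A_5 = 4, A_6 = 3. Minimum distance d = 2.

Enumerate all 2^4 = 16 messages m ∈ F_2^4.
For each, compute codeword c = mG in F_2^8, then tally its weight.
  m = 0000 → c = 00000000, weight = 0.
  m = 1000 → c = 11001100, weight = 4.
  m = 0100 → c = 01101000, weight = 3.
  m = 1100 → c = 10100100, weight = 3.
  m = 0010 → c = 11001001, weight = 4.
  m = 1010 → c = 00000101, weight = 2.
  m = 0110 → c = 10100001, weight = 3.
  m = 1110 → c = 01101101, weight = 5.
  m = 0001 → c = 00111010, weight = 4.
  m = 1001 → c = 11110110, weight = 6.
  m = 0101 → c = 01010010, weight = 3.
  m = 1101 → c = 10011110, weight = 5.
  m = 0011 → c = 11110011, weight = 6.
  m = 1011 → c = 00111111, weight = 6.
  m = 0111 → c = 10011011, weight = 5.
  m = 1111 → c = 01010111, weight = 5.
Tally weights:
  weight 0: 1 codewords.
  weight 2: 1 codewords.
  weight 3: 4 codewords.
  weight 4: 3 codewords.
  weight 5: 4 codewords.
  weight 6: 3 codewords.
Minimum distance d = smallest w > 0 with A_w > 0 = 2.
Sanity: Σ A_w = 16 = 2^4 = 16 ✓.


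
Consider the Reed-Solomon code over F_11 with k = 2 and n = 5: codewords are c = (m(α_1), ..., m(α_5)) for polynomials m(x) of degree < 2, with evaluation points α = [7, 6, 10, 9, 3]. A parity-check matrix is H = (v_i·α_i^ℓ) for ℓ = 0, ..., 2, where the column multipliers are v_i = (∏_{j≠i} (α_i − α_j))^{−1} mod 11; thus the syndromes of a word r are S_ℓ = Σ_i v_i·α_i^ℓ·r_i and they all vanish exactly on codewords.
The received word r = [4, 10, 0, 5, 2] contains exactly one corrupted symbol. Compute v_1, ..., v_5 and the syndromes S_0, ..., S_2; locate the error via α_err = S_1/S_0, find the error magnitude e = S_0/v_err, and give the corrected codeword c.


S = (7, 9, 10), error at position 2, error magnitude e = 1, c = [4, 9, 0, 5, 2].

Step 1: column multipliers v_i = (∏_{j≠i}(α_i − α_j))^{−1} mod 11.
  i = 1 (α = 7): (7−6)(7−10)(7−9)(7−3) = 1·(−3)·(−2)·4 = 24 ≡ 2, so v_1 = 2^{−1} = 6 (mod 11).
  i = 2 (α = 6): (6−7)(6−10)(6−9)(6−3) = (−1)·(−4)·(−3)·3 = −36 ≡ 8, so v_2 = 8^{−1} = 7 (mod 11).
  i = 3 (α = 10): (10−7)(10−6)(10−9)(10−3) = 3·4·1·7 = 84 ≡ 7, so v_3 = 7^{−1} = 8 (mod 11).
  i = 4 (α = 9): (9−7)(9−6)(9−10)(9−3) = 2·3·(−1)·6 = −36 ≡ 8, so v_4 = 8^{−1} = 7 (mod 11).
  i = 5 (α = 3): (3−7)(3−6)(3−10)(3−9) = (−4)·(−3)·(−7)·(−6) = 504 ≡ 9, so v_5 = 9^{−1} = 5 (mod 11).
  v = [6, 7, 8, 7, 5].
Step 2: syndromes of r = [4, 10, 0, 5, 2] (all sums mod 11).
  S_0 = Σ v_i r_i = 6·4 + 7·10 + 8·0 + 7·5 + 5·2 = 139 ≡ 7.
  S_1 = Σ v_i α_i r_i = 6·7·4 + 7·6·10 + 8·10·0 + 7·9·5 + 5·3·2 = 933 ≡ 9.
  α_i^2 mod 11 = [5, 3, 1, 4, 9].
  S_2 = Σ v_i α_i^2 r_i = 6·5·4 + 7·3·10 + 8·1·0 + 7·4·5 + 5·9·2 = 560 ≡ 10.
  S = (7, 9, 10) ≠ 0, so r is not a codeword (an error is present).
Step 3: locate the error. For a single error e at position i, S_ℓ = v_i·e·α_i^ℓ, so α_err = S_1/S_0.
  S_0^{−1} = 7^{−1} = 8 (mod 11), so α_err = 9·8 = 72 ≡ 6 = α_2. Error position i = 2.
  Consistency check: S_2/S_1 = 10·5 = 50 ≡ 6 = α_err ✓ (single-error assumption holds).
Step 4: error magnitude e = S_0/v_2 = S_0·∏_{j≠2}(α_2 − α_j) = 7·8 = 56 ≡ 1 (mod 11).
Step 5: correct position 2: c_2 = r_2 − e = 10 − 1 ≡ 9 (mod 11). Hence c = [4, 9, 0, 5, 2].
  Check: interpolating c through the α_i gives m(x) = 6 + 6·x (degree < 2) with m(α_i) = c_i for every i, so c is indeed a codeword.


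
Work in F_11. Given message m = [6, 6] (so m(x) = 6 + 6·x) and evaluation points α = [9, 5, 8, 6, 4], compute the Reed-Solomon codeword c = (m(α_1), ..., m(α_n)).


c = [5, 3, 10, 9, 8]

Message polynomial: m(x) = 6 + 6·x (mod 11).
For each evaluation point α_i, compute m(α_i) mod 11:
  α_1 = 9: Horner steps 6 → 5, so m(9) = 5.
  α_2 = 5: Horner steps 6 → 3, so m(5) = 3.
  α_3 = 8: Horner steps 6 → 10, so m(8) = 10.
  α_4 = 6: Horner steps 6 → 9, so m(6) = 9.
  α_5 = 4: Horner steps 6 → 8, so m(4) = 8.
Codeword c = [5, 3, 10, 9, 8] ∈ F_11^5.


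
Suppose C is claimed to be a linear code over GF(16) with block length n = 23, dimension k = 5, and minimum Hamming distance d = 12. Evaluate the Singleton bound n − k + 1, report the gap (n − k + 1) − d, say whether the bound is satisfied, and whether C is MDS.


Singleton RHS = n − k + 1 = 19, slack = 7, bound satisfied, not MDS.

Singleton bound: d ≤ n − k + 1.
Here n = 23, k = 5, so n − k + 1 = 19.
Given d = 12, check d ≤ 19: YES.
Slack = (n − k + 1) − d = 7.
The code is NOT MDS (slack = 7 > 0).
Description: the claimed parameters are [23, 5, 12]_16; such a code would be non-MDS.


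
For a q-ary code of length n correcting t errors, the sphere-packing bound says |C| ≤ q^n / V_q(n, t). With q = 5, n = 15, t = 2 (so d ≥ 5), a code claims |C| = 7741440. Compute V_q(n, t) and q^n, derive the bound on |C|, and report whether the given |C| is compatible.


V_q(n, t) = 1741, q^n = 30517578125, Hamming bound = 17528764, |C| = 7741440 ≤ bound (satisfied).

Step 1: Compute V_q(n, t) = Σ_{j=0}^2 C(n, j) (q−1)^j.
  j = 0: C(15,0)·(4)^0 = 1·1 = 1.
  j = 1: C(15,1)·(4)^1 = 15·4 = 60.
  j = 2: C(15,2)·(4)^2 = 105·16 = 1680.
  V_q(n, t) = 1 + 60 + 1680 = 1741.
Step 2: q^n = 5^15 = 30517578125.
Step 3: Hamming bound ⌊q^n / V_q(n,t)⌋ = ⌊30517578125/1741⌋ = 17528764.
Step 4: Compare |C| = 7741440 to 17528764: satisfied.
The claimed |C| lies below the Hamming bound.


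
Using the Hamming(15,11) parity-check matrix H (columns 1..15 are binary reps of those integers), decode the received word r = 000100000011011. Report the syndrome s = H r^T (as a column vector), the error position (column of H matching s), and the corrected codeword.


s = (0, 0, 1, 0)^T, error position = 2, corrected codeword c = 010100000011011

Compute s = H r^T mod 2 one row at a time:
  s_1 = 0 + 0 + 0 + 1 + 1 + 0 + 1 + 1 = 4 ≡ 0 (mod 2).
  s_2 = 1 + 0 + 0 + 0 + 1 + 0 + 1 + 1 = 4 ≡ 0 (mod 2).
  s_3 = 0 + 0 + 0 + 0 + 0 + 1 + 1 + 1 = 3 ≡ 1 (mod 2).
  s_4 = 0 + 0 + 0 + 0 + 0 + 1 + 0 + 1 = 2 ≡ 0 (mod 2).
s = (0, 0, 1, 0)^T — this equals column 2 of H (binary 0010), so error is at position 2.
Correct: flip bit 2 of r = 000100000011011 to get c = 010100000011011.


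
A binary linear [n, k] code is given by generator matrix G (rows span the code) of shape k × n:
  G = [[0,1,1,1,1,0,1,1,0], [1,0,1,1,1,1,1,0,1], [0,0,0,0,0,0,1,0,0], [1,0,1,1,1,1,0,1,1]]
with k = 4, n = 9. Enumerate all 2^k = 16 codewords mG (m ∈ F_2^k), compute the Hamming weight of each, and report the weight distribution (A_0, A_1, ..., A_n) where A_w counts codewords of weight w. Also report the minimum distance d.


Weight distribution: A_0 = 1, A_1 = 2, A_2 = 1, A_4 = 2, A_5 = 4, A_6 = 3, A_7 = 2, A_8 = 1. Minimum distance d = 1.

Enumerate all 2^4 = 16 messages m ∈ F_2^4.
For each, compute codeword c = mG in F_2^9, then tally its weight.
  m = 0000 → c = 000000000, weight = 0.
  m = 1000 → c = 011110110, weight = 6.
  m = 0100 → c = 101111101, weight = 7.
  m = 1100 → c = 110001011, weight = 5.
  m = 0010 → c = 000000100, weight = 1.
  m = 1010 → c = 011110010, weight = 5.
  m = 0110 → c = 101111001, weight = 6.
  m = 1110 → c = 110001111, weight = 6.
  m = 0001 → c = 101111011, weight = 7.
  m = 1001 → c = 110001101, weight = 5.
  m = 0101 → c = 000000110, weight = 2.
  m = 1101 → c = 011110000, weight = 4.
  m = 0011 → c = 101111111, weight = 8.
  m = 1011 → c = 110001001, weight = 4.
  m = 0111 → c = 000000010, weight = 1.
  m = 1111 → c = 011110100, weight = 5.
Tally weights:
  weight 0: 1 codewords.
  weight 1: 2 codewords.
  weight 2: 1 codewords.
  weight 4: 2 codewords.
  weight 5: 4 codewords.
  weight 6: 3 codewords.
  weight 7: 2 codewords.
  weight 8: 1 codewords.
Minimum distance d = smallest w > 0 with A_w > 0 = 1.
Sanity: Σ A_w = 16 = 2^4 = 16 ✓.


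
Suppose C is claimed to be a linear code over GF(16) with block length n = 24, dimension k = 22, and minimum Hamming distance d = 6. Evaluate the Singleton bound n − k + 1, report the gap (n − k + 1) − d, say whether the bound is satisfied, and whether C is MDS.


Singleton RHS = n − k + 1 = 3, slack = -3, bound violated (no such code; not MDS).

Singleton bound: d ≤ n − k + 1.
Here n = 24, k = 22, so n − k + 1 = 3.
Given d = 6, check d ≤ 3: NO.
Slack = (n − k + 1) − d = -3.
The slack is negative: d = 6 exceeds n − k + 1 = 3 by 3, so the Singleton bound is violated and no linear [24, 22, 6]_16 code can exist. In particular it is not MDS (MDS requires d = n − k + 1 exactly).
Description: the claimed parameters are [24, 22, 6]_16; such a code would be impossible (violates the Singleton bound).


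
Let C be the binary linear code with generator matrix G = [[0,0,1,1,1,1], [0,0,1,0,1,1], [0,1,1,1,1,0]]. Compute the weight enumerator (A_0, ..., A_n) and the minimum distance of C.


Weight distribution: A_0 = 1, A_1 = 1, A_2 = 1, A_3 = 3, A_4 = 2. Minimum distance d = 1.

Enumerate all 2^3 = 8 messages m ∈ F_2^3.
For each, compute codeword c = mG in F_2^6, then tally its weight.
  m = 000 → c = 000000, weight = 0.
  m = 100 → c = 001111, weight = 4.
  m = 010 → c = 001011, weight = 3.
  m = 110 → c = 000100, weight = 1.
  m = 001 → c = 011110, weight = 4.
  m = 101 → c = 010001, weight = 2.
  m = 011 → c = 010101, weight = 3.
  m = 111 → c = 011010, weight = 3.
Tally weights:
  weight 0: 1 codewords.
  weight 1: 1 codewords.
  weight 2: 1 codewords.
  weight 3: 3 codewords.
  weight 4: 2 codewords.
Minimum distance d = smallest w > 0 with A_w > 0 = 1.
Sanity: Σ A_w = 8 = 2^3 = 8 ✓.


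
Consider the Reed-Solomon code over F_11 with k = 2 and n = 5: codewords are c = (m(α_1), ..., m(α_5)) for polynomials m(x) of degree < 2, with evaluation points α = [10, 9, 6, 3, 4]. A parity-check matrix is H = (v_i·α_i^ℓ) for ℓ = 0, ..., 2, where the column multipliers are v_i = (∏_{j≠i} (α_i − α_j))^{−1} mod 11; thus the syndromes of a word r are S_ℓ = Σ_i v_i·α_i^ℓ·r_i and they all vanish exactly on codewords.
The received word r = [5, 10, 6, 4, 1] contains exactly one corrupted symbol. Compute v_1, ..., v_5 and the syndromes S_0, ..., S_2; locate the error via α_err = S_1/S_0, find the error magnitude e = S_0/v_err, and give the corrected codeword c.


S = (10, 2, 7), error at position 2, error magnitude e = 2, c = [5, 8, 6, 4, 1].

Step 1: column multipliers v_i = (∏_{j≠i}(α_i − α_j))^{−1} mod 11.
  i = 1 (α = 10): (10−9)(10−6)(10−3)(10−4) = 1·4·7·6 = 168 ≡ 3, so v_1 = 3^{−1} = 4 (mod 11).
  i = 2 (α = 9): (9−10)(9−6)(9−3)(9−4) = (−1)·3·6·5 = −90 ≡ 9, so v_2 = 9^{−1} = 5 (mod 11).
  i = 3 (α = 6): (6−10)(6−9)(6−3)(6−4) = (−4)·(−3)·3·2 = 72 ≡ 6, so v_3 = 6^{−1} = 2 (mod 11).
  i = 4 (α = 3): (3−10)(3−9)(3−6)(3−4) = (−7)·(−6)·(−3)·(−1) = 126 ≡ 5, so v_4 = 5^{−1} = 9 (mod 11).
  i = 5 (α = 4): (4−10)(4−9)(4−6)(4−3) = (−6)·(−5)·(−2)·1 = −60 ≡ 6, so v_5 = 6^{−1} = 2 (mod 11).
  v = [4, 5, 2, 9, 2].
Step 2: syndromes of r = [5, 10, 6, 4, 1] (all sums mod 11).
  S_0 = Σ v_i r_i = 4·5 + 5·10 + 2·6 + 9·4 + 2·1 = 120 ≡ 10.
  S_1 = Σ v_i α_i r_i = 4·10·5 + 5·9·10 + 2·6·6 + 9·3·4 + 2·4·1 = 838 ≡ 2.
  α_i^2 mod 11 = [1, 4, 3, 9, 5].
  S_2 = Σ v_i α_i^2 r_i = 4·1·5 + 5·4·10 + 2·3·6 + 9·9·4 + 2·5·1 = 590 ≡ 7.
  S = (10, 2, 7) ≠ 0, so r is not a codeword (an error is present).
Step 3: locate the error. For a single error e at position i, S_ℓ = v_i·e·α_i^ℓ, so α_err = S_1/S_0.
  S_0^{−1} = 10^{−1} = 10 (mod 11), so α_err = 2·10 = 20 ≡ 9 = α_2. Error position i = 2.
  Consistency check: S_2/S_1 = 7·6 = 42 ≡ 9 = α_err ✓ (single-error assumption holds).
Step 4: error magnitude e = S_0/v_2 = S_0·∏_{j≠2}(α_2 − α_j) = 10·9 = 90 ≡ 2 (mod 11).
Step 5: correct position 2: c_2 = r_2 − e = 10 − 2 ≡ 8 (mod 11). Hence c = [5, 8, 6, 4, 1].
  Check: interpolating c through the α_i gives m(x) = 2 + 8·x (degree < 2) with m(α_i) = c_i for every i, so c is indeed a codeword.
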